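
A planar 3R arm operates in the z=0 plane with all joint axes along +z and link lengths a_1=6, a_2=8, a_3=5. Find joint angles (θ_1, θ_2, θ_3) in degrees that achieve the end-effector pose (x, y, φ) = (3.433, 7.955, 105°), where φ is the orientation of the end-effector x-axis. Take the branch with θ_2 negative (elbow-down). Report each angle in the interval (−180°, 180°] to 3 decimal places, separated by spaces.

wrist centre = target − a_3·(cos φ, sin φ) = (4.7271, 3.1254)
cos θ_2 = (32.1134−6²−8²)/(2·6·8) = -0.7072; θ_2 = -135.0037° (elbow-down)
β = atan2(3.1254,4.7271) = 33.4711°; ψ = atan2(-5.6565,0.3428) = -86.5321°
θ_1 = β − ψ = 120.0033°
θ_3 = φ − θ_1 − θ_2 = 120.0004° (wrapped to (-180°,180°])

120.003 -135.004 120.000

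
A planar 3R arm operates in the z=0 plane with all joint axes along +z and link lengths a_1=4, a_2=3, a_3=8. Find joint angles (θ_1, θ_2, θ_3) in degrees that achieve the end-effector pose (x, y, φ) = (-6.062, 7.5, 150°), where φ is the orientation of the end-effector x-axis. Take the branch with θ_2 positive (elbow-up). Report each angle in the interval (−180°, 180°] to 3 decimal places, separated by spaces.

29.997 119.999 0.003

wrist centre = target − a_3·(cos φ, sin φ) = (0.8662, 3.5000)
cos θ_2 = (13.0003−4²−3²)/(2·4·3) = -0.5000; θ_2 = 119.9992° (elbow-up)
β = atan2(3.5000,0.8662) = 76.0994°; ψ = atan2(2.5981,2.5000) = 46.1019°
θ_1 = β − ψ = 29.9975°
θ_3 = φ − θ_1 − θ_2 = 0.0034° (wrapped to (-180°,180°])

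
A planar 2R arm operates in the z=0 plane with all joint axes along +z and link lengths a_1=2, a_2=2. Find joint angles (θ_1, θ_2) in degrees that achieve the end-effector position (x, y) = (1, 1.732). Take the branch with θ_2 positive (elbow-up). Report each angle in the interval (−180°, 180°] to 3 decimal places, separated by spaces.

cos θ_2 = (3.9998−2²−2²)/(2·2·2) = -0.5000; θ_2 = 120.0015° (elbow-up)
β = atan2(1.7320,1.0000) = 59.9993°; ψ = atan2(1.7320,1.0000) = 60.0007°
θ_1 = β − ψ = -0.0015°

-0.001 120.001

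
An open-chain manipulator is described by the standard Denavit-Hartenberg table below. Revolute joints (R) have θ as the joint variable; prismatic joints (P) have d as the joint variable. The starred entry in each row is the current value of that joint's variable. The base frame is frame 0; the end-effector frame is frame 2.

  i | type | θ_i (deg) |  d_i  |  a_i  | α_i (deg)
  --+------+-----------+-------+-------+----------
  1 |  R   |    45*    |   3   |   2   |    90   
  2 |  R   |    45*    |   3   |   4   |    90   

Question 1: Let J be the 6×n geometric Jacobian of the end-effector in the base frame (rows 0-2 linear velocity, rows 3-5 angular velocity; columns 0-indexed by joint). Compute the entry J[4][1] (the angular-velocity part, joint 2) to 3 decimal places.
-0.707

axis z_1 = (0.7071,-0.7071,0.0000); lever o_n−o_1 = (4.1213,-0.1213,2.8284)
cross product → J_v[:, 1] = (-2.0000,-2.0000,2.8284)
J_ω[:, 1] = z_1
entry J[4][1] = -0.7071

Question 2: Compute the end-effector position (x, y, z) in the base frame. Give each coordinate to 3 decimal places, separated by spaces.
after link 1: o_1 = (1.4142, 1.4142, 3.0000)
after link 2: o_2 = (5.5355, 1.2929, 5.8284)

5.536 1.293 5.828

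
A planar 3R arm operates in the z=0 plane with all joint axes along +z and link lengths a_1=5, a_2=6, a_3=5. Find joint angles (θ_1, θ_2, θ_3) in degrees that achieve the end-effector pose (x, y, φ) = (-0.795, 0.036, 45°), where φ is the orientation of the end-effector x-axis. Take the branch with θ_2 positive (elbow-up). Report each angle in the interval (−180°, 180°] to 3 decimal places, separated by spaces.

149.994 120.000 135.006

wrist centre = target − a_3·(cos φ, sin φ) = (-4.3305, -3.4995)
cos θ_2 = (31.0003−5²−6²)/(2·5·6) = -0.5000; θ_2 = 119.9997° (elbow-up)
β = atan2(-3.4995,-4.3305) = -141.0581°; ψ = atan2(5.1962,2.0000) = 68.9481°
θ_1 = β − ψ = -210.0062°
θ_3 = φ − θ_1 − θ_2 = 135.0065° (wrapped to (-180°,180°])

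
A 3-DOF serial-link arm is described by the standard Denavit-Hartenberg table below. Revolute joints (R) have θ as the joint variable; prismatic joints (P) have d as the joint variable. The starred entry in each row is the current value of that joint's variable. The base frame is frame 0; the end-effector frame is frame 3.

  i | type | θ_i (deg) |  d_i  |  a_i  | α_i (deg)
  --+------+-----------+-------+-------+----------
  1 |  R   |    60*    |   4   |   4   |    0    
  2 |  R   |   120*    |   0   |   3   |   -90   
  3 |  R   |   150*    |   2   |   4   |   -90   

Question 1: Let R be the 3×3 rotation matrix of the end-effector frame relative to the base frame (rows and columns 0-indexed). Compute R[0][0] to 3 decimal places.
End-effector x-axis (col 0 of R) = (0.8660,-0.0000,-0.5000)
R[0][0] = 0.8660

0.866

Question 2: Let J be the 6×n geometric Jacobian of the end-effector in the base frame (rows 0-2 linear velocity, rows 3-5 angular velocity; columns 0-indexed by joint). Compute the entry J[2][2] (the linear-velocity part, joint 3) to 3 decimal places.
3.464

axis z_2 = (-0.0000,-1.0000,0.0000); lever o_n−o_2 = (3.4641,-2.0000,-2.0000)
cross product → J_v[:, 2] = (2.0000,-0.0000,3.4641)
J_ω[:, 2] = z_2
entry J[2][2] = 3.4641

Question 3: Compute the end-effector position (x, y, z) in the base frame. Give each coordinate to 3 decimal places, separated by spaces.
2.464 1.464 2.000

after link 1: o_1 = (2.0000, 3.4641, 4.0000)
after link 2: o_2 = (-1.0000, 3.4641, 4.0000)
after link 3: o_3 = (2.4641, 1.4641, 2.0000)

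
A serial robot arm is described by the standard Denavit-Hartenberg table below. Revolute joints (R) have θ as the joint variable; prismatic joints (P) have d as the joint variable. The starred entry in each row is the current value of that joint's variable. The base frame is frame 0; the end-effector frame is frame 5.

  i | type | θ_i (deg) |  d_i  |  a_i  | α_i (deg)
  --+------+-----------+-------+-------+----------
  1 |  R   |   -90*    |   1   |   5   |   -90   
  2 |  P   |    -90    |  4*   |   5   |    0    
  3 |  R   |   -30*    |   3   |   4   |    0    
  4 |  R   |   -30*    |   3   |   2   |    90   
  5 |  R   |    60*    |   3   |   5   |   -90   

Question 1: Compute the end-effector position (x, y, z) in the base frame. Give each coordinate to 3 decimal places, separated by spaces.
after link 1: o_1 = (0.0000, -5.0000, 1.0000)
after link 2: o_2 = (4.0000, -5.0000, 6.0000)
after link 3: o_3 = (7.0000, -3.0000, 9.4641)
after link 4: o_4 = (10.0000, -1.2679, 10.4641)
after link 5: o_5 = (14.3301, 2.3971, 9.1160)

14.330 2.397 9.116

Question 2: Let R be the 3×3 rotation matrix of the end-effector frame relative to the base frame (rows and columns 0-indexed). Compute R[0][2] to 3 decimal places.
0.500

End-effector z-axis (col 2 of R) = (0.5000,-0.7500,-0.4330)
R[0][2] = 0.5000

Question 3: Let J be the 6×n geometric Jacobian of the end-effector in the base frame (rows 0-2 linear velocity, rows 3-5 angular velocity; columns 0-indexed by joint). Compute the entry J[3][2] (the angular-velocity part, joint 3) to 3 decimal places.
1.000

axis z_2 = (1.0000,0.0000,0.0000); lever o_n−o_2 = (10.3301,7.3971,3.1160)
cross product → J_v[:, 2] = (-0.0000,-3.1160,7.3971)
J_ω[:, 2] = z_2
entry J[3][2] = 1.0000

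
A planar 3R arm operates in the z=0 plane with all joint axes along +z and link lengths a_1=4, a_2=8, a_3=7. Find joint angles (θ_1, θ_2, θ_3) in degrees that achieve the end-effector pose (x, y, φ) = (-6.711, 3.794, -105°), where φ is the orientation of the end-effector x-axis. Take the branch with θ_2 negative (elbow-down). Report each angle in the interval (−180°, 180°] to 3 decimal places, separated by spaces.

wrist centre = target − a_3·(cos φ, sin φ) = (-4.8993, 10.5555)
cos θ_2 = (135.4210−4²−8²)/(2·4·8) = 0.8660; θ_2 = -30.0083° (elbow-down)
β = atan2(10.5555,-4.8993) = 114.8981°; ψ = atan2(-4.0010,10.9276) = -20.1095°
θ_1 = β − ψ = 135.0076°
θ_3 = φ − θ_1 − θ_2 = 150.0007° (wrapped to (-180°,180°])

135.008 -30.008 150.001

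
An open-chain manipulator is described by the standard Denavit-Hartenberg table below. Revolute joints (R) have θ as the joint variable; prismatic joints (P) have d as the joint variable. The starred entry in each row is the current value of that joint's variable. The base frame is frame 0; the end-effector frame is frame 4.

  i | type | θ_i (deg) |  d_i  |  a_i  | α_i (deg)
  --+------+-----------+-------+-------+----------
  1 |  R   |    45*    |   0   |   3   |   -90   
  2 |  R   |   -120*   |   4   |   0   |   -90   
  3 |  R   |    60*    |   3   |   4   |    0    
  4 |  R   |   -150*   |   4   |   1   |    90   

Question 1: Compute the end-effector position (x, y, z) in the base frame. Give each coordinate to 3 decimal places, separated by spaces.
4.615 6.787 5.232

after link 1: o_1 = (2.1213, 2.1213, 0.0000)
after link 2: o_2 = (-0.7071, 4.9497, 0.0000)
after link 3: o_3 = (2.8724, 3.6303, 3.2321)
after link 4: o_4 = (4.6148, 6.7869, 5.2321)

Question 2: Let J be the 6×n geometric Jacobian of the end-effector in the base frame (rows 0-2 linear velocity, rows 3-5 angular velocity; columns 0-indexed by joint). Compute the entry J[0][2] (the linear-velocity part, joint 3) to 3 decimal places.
2.285

axis z_2 = (0.6124,0.6124,0.5000); lever o_n−o_2 = (5.3219,1.8371,5.2321)
cross product → J_v[:, 2] = (2.2854,-0.5430,-2.1340)
J_ω[:, 2] = z_2
entry J[0][2] = 2.2854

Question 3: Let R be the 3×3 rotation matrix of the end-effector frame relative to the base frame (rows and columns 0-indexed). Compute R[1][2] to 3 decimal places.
0.354

End-effector z-axis (col 2 of R) = (0.3536,0.3536,-0.8660)
R[1][2] = 0.3536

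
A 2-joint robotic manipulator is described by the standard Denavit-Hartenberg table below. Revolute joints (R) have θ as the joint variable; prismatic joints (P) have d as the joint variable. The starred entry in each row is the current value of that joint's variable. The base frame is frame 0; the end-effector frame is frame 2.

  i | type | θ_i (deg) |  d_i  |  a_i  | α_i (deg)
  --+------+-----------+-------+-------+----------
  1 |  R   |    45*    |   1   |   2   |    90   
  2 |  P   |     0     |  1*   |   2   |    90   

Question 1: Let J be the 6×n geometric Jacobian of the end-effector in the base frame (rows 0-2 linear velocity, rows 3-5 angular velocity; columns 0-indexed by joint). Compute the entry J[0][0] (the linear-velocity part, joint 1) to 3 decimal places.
-2.121

axis z_0 = ẑ; lever o_n−o_0 = (3.5355,2.1213,1.0000)
cross product → J_v[:, 0] = (-2.1213,3.5355,0.0000)
J_ω[:, 0] = z_0
entry J[0][0] = -2.1213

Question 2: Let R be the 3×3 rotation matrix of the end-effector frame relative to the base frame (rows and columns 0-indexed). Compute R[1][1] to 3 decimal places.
-0.707

End-effector y-axis (col 1 of R) = (0.7071,-0.7071,0.0000)
R[1][1] = -0.7071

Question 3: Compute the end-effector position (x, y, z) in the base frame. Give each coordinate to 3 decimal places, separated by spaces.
3.536 2.121 1.000

after link 1: o_1 = (1.4142, 1.4142, 1.0000)
after link 2: o_2 = (3.5355, 2.1213, 1.0000)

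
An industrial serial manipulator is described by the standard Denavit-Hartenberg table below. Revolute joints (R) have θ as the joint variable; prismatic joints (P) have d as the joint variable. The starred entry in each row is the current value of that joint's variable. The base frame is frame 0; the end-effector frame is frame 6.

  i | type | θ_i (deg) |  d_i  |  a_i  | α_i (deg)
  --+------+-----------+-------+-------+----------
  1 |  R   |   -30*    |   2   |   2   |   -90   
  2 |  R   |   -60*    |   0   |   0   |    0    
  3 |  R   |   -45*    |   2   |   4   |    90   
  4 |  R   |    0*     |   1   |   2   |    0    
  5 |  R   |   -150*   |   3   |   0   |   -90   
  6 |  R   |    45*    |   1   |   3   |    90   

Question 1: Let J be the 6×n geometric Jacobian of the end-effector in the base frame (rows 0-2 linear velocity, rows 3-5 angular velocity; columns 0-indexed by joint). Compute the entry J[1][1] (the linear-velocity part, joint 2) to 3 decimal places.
-2.009

axis z_1 = (0.5000,0.8660,0.0000); lever o_n−o_1 = (-2.5800,1.5742,4.0178)
cross product → J_v[:, 1] = (3.4795,-2.0089,3.0215)
J_ω[:, 1] = z_1
entry J[1][1] = -2.0089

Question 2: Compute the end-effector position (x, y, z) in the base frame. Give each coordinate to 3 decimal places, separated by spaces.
-0.848 0.574 6.018

after link 1: o_1 = (1.7321, -1.0000, 2.0000)
after link 2: o_2 = (1.7321, -1.0000, 2.0000)
after link 3: o_3 = (1.8355, 1.2497, 5.8637)
after link 4: o_4 = (0.5507, 1.9915, 7.5367)
after link 5: o_5 = (-1.9589, 3.4404, 6.7603)
after link 6: o_6 = (-0.8480, 0.5742, 6.0178)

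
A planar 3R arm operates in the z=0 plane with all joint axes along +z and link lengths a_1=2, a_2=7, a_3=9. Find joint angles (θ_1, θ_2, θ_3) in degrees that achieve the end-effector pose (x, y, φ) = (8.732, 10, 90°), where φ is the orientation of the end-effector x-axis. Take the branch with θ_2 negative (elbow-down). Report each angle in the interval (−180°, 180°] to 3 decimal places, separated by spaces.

wrist centre = target − a_3·(cos φ, sin φ) = (8.7320, 1.0000)
cos θ_2 = (77.2478−2²−7²)/(2·2·7) = 0.8660; θ_2 = -30.0036° (elbow-down)
β = atan2(1.0000,8.7320) = 6.5331°; ψ = atan2(-3.5004,8.0620) = -23.4698°
θ_1 = β − ψ = 30.0029°
θ_3 = φ − θ_1 − θ_2 = 90.0007° (wrapped to (-180°,180°])

30.003 -30.004 90.001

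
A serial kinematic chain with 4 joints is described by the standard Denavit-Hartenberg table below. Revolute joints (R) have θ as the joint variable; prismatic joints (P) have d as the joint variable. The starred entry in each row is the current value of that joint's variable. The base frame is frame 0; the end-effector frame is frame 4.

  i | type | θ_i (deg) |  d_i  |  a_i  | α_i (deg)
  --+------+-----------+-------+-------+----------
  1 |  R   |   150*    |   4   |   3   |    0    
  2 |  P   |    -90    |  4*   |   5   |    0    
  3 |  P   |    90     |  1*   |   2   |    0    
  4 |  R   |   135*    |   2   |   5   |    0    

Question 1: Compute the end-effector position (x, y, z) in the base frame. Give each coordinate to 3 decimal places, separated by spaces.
after link 1: o_1 = (-2.5981, 1.5000, 4.0000)
after link 2: o_2 = (-0.0981, 5.8301, 8.0000)
after link 3: o_3 = (-1.8301, 6.8301, 9.0000)
after link 4: o_4 = (-0.5360, 2.0005, 11.0000)

-0.536 2.000 11.000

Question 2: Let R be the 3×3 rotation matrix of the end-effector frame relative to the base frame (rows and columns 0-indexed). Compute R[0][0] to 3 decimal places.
End-effector x-axis (col 0 of R) = (0.2588,-0.9659,0.0000)
R[0][0] = 0.2588

0.259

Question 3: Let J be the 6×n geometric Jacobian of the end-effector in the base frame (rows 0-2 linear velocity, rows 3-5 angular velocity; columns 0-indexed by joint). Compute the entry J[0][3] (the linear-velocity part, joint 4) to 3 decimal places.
axis z_3 = (0.0000,0.0000,1.0000); lever o_n−o_3 = (1.2941,-4.8296,2.0000)
cross product → J_v[:, 3] = (4.8296,1.2941,-0.0000)
J_ω[:, 3] = z_3
entry J[0][3] = 4.8296

4.830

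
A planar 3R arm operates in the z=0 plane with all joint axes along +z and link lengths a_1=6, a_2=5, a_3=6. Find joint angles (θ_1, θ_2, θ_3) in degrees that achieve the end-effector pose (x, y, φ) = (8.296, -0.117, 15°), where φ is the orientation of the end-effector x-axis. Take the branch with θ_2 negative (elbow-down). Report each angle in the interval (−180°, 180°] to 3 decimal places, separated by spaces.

22.523 -149.995 142.473

wrist centre = target − a_3·(cos φ, sin φ) = (2.5004, -1.6699)
cos θ_2 = (9.0408−6²−5²)/(2·6·5) = -0.8660; θ_2 = -149.9955° (elbow-down)
β = atan2(-1.6699,2.5004) = -33.7369°; ψ = atan2(-2.5003,1.6701) = -56.2596°
θ_1 = β − ψ = 22.5227°
θ_3 = φ − θ_1 − θ_2 = 142.4728° (wrapped to (-180°,180°])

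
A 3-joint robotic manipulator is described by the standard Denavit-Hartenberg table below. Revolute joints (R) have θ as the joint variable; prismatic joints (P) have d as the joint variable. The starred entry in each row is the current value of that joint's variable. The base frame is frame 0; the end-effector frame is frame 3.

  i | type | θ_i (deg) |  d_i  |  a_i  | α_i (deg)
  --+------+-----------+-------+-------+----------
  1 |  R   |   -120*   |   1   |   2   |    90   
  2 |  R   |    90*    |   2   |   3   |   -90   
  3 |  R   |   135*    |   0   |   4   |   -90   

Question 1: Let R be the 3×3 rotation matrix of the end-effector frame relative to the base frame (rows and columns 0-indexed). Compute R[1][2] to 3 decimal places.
0.354

End-effector z-axis (col 2 of R) = (-0.6124,0.3536,-0.7071)
R[1][2] = 0.3536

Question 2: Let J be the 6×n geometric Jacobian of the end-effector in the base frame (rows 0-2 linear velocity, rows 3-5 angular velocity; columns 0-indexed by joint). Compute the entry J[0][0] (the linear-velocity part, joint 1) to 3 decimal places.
2.146

axis z_0 = ẑ; lever o_n−o_0 = (-0.2826,-2.1463,1.1716)
cross product → J_v[:, 0] = (2.1463,-0.2826,0.0000)
J_ω[:, 0] = z_0
entry J[0][0] = 2.1463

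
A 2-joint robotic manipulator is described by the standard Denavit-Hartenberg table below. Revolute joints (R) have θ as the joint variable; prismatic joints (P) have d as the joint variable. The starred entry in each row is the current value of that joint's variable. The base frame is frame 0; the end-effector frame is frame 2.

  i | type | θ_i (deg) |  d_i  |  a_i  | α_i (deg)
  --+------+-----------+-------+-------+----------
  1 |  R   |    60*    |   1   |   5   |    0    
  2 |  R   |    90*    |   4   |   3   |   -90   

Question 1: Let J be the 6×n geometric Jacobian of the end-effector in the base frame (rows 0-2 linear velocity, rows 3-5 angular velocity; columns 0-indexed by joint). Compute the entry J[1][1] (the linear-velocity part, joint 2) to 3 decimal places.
-2.598

axis z_1 = (0.0000,0.0000,1.0000); lever o_n−o_1 = (-2.5981,1.5000,4.0000)
cross product → J_v[:, 1] = (-1.5000,-2.5981,0.0000)
J_ω[:, 1] = z_1
entry J[1][1] = -2.5981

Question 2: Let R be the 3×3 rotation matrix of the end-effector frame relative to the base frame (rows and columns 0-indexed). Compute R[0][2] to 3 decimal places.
-0.500

End-effector z-axis (col 2 of R) = (-0.5000,-0.8660,0.0000)
R[0][2] = -0.5000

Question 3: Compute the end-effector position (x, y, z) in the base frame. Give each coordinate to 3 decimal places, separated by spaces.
after link 1: o_1 = (2.5000, 4.3301, 1.0000)
after link 2: o_2 = (-0.0981, 5.8301, 5.0000)

-0.098 5.830 5.000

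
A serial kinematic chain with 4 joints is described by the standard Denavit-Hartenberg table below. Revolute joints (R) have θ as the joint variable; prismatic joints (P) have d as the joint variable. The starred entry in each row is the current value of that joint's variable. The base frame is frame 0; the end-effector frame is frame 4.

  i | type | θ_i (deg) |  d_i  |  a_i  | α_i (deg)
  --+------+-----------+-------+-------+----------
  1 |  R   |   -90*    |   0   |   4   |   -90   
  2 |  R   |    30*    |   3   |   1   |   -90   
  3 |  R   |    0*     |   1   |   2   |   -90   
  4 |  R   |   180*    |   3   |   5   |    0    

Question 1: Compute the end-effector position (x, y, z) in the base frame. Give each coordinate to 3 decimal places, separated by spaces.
0.000 -1.768 0.134

after link 1: o_1 = (0.0000, -4.0000, 0.0000)
after link 2: o_2 = (3.0000, -4.8660, -0.5000)
after link 3: o_3 = (3.0000, -6.0981, -2.3660)
after link 4: o_4 = (0.0000, -1.7679, 0.1340)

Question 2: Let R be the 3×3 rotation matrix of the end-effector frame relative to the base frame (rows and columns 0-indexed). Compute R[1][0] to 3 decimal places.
End-effector x-axis (col 0 of R) = (-0.0000,0.8660,0.5000)
R[1][0] = 0.8660

0.866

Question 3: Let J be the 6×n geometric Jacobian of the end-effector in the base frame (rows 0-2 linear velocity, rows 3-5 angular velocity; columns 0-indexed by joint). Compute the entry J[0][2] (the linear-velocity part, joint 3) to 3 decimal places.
axis z_2 = (0.0000,0.5000,-0.8660); lever o_n−o_2 = (-3.0000,3.0981,0.6340)
cross product → J_v[:, 2] = (3.0000,2.5981,1.5000)
J_ω[:, 2] = z_2
entry J[0][2] = 3.0000

3.000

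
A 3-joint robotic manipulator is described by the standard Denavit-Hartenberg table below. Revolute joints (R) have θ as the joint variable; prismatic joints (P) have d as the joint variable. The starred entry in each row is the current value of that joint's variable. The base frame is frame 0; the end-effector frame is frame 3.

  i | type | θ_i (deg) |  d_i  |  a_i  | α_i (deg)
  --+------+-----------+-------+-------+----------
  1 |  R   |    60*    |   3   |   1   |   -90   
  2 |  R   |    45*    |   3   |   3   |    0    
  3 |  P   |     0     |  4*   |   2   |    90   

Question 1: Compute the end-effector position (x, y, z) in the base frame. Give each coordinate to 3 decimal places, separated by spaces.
after link 1: o_1 = (0.5000, 0.8660, 3.0000)
after link 2: o_2 = (-1.0374, 4.2031, 0.8787)
after link 3: o_3 = (-3.7944, 7.4279, -0.5355)

-3.794 7.428 -0.536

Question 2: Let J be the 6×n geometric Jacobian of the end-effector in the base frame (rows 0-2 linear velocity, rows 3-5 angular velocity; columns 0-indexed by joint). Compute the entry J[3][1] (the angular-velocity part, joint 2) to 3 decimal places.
-0.866

axis z_1 = (-0.8660,0.5000,0.0000); lever o_n−o_1 = (-4.2944,6.5619,-3.5355)
cross product → J_v[:, 1] = (-1.7678,-3.0619,-3.5355)
J_ω[:, 1] = z_1
entry J[3][1] = -0.8660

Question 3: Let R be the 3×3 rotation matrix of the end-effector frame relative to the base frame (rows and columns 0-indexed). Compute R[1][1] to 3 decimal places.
0.500

End-effector y-axis (col 1 of R) = (-0.8660,0.5000,0.0000)
R[1][1] = 0.5000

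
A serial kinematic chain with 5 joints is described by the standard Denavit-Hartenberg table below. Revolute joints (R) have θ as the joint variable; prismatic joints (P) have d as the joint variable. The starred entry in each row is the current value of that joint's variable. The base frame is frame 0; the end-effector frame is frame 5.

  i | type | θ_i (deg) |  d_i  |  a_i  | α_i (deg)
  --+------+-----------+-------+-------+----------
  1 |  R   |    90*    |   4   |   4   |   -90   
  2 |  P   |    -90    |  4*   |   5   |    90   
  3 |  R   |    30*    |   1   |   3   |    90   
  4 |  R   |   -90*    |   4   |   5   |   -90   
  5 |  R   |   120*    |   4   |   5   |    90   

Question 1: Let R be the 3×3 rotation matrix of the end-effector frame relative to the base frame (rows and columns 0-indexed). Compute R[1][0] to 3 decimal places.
-0.500

End-effector x-axis (col 0 of R) = (-0.7500,-0.5000,-0.4330)
R[1][0] = -0.5000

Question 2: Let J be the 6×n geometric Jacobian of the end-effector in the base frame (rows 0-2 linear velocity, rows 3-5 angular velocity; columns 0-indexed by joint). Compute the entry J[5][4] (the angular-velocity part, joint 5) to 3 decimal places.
0.866

axis z_4 = (-0.5000,0.0000,0.8660); lever o_n−o_4 = (-5.7500,-2.5000,1.2990)
cross product → J_v[:, 4] = (2.1651,-4.3301,1.2500)
J_ω[:, 4] = z_4
entry J[5][4] = 0.8660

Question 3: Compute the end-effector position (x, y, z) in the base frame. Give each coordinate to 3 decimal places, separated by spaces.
-7.786 5.500 14.897

after link 1: o_1 = (0.0000, 4.0000, 4.0000)
after link 2: o_2 = (-4.0000, 4.0000, 9.0000)
after link 3: o_3 = (-5.5000, 3.0000, 11.5981)
after link 4: o_4 = (-2.0359, 8.0000, 13.5981)
after link 5: o_5 = (-7.7859, 5.5000, 14.8971)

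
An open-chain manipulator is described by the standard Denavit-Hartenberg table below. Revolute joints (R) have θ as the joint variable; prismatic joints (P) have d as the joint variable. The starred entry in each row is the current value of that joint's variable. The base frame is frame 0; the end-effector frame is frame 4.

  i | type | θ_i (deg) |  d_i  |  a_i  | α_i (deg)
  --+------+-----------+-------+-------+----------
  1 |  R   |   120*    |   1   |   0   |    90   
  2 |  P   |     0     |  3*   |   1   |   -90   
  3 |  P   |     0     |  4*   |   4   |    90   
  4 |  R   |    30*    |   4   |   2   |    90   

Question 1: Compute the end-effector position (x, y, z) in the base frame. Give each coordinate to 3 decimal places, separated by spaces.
2.696 9.330 6.000

after link 1: o_1 = (0.0000, 0.0000, 1.0000)
after link 2: o_2 = (2.0981, 2.3660, 1.0000)
after link 3: o_3 = (0.0981, 5.8301, 5.0000)
after link 4: o_4 = (2.6962, 9.3301, 6.0000)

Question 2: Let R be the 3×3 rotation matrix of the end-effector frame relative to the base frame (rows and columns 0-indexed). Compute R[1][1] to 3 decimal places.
0.500

End-effector y-axis (col 1 of R) = (0.8660,0.5000,0.0000)
R[1][1] = 0.5000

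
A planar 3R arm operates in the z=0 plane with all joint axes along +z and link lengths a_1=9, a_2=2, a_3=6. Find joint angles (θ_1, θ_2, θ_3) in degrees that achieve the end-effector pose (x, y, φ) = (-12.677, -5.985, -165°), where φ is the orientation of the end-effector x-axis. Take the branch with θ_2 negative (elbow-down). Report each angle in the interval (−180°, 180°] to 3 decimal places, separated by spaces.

wrist centre = target − a_3·(cos φ, sin φ) = (-6.8814, -4.4321)
cos θ_2 = (66.9977−9²−2²)/(2·9·2) = -0.5001; θ_2 = -120.0043° (elbow-down)
β = atan2(-4.4321,-6.8814) = -147.2159°; ψ = atan2(-1.7320,7.9999) = -12.2160°
θ_1 = β − ψ = -134.9999°
θ_3 = φ − θ_1 − θ_2 = 90.0042° (wrapped to (-180°,180°])

-135.000 -120.004 90.004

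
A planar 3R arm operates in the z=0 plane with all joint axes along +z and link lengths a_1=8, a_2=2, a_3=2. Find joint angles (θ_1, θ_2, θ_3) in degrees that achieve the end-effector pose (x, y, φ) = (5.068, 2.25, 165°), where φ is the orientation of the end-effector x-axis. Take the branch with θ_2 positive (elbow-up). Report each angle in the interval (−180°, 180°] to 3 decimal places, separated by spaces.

wrist centre = target − a_3·(cos φ, sin φ) = (6.9999, 1.7324)
cos θ_2 = (51.9990−8²−2²)/(2·8·2) = -0.5000; θ_2 = 120.0021° (elbow-up)
β = atan2(1.7324,6.9999) = 13.9006°; ψ = atan2(1.7320,6.9999) = 13.8977°
θ_1 = β − ψ = 0.0028°
θ_3 = φ − θ_1 − θ_2 = 44.9951° (wrapped to (-180°,180°])

0.003 120.002 44.995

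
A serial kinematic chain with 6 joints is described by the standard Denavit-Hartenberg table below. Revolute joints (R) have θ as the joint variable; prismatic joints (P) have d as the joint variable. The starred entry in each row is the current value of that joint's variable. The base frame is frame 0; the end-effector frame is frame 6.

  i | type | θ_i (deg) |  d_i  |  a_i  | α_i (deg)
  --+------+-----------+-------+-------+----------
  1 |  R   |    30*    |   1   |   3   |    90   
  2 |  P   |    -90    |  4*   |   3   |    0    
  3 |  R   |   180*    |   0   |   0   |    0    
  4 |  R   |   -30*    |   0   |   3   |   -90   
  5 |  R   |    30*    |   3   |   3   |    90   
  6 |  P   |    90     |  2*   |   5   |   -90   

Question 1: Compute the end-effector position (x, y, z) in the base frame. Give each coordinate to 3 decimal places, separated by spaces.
after link 1: o_1 = (2.5981, 1.5000, 1.0000)
after link 2: o_2 = (4.5981, -1.9641, -2.0000)
after link 3: o_3 = (4.5981, -1.9641, -2.0000)
after link 4: o_4 = (5.8971, -1.2141, 0.5981)
after link 5: o_5 = (4.0221, -0.5646, 4.3481)
after link 6: o_6 = (1.5712, -3.9796, 7.7141)

1.571 -3.980 7.714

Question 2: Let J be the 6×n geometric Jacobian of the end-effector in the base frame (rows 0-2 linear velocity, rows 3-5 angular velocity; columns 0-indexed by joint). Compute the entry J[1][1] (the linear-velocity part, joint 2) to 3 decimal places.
-0.866

prismatic axis z_1 = (0.5000,-0.8660,0.0000)
J_v[:, 1] = z_1; J_ω[:, 1] = (0,0,0)
entry J[1][1] = -0.8660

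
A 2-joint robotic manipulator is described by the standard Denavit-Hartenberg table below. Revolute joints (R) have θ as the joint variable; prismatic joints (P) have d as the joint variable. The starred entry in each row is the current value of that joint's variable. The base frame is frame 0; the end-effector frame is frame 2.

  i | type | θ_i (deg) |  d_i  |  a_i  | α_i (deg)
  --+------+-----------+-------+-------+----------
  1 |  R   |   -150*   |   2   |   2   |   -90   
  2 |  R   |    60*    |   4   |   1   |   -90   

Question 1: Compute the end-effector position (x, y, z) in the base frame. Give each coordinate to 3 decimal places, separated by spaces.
-0.165 -4.714 1.134

after link 1: o_1 = (-1.7321, -1.0000, 2.0000)
after link 2: o_2 = (-0.1651, -4.7141, 1.1340)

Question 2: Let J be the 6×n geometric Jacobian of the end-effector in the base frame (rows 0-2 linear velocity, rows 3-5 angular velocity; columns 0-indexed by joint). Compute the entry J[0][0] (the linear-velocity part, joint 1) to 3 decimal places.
axis z_0 = ẑ; lever o_n−o_0 = (-0.1651,-4.7141,1.1340)
cross product → J_v[:, 0] = (4.7141,-0.1651,0.0000)
J_ω[:, 0] = z_0
entry J[0][0] = 4.7141

4.714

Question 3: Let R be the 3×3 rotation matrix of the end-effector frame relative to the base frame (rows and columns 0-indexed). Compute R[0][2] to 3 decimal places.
0.750

End-effector z-axis (col 2 of R) = (0.7500,0.4330,-0.5000)
R[0][2] = 0.7500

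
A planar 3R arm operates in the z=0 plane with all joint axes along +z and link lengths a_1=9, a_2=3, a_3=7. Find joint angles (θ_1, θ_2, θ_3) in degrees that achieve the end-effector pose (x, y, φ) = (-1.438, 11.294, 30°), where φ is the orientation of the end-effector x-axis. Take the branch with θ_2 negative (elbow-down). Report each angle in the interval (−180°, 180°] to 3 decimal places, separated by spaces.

wrist centre = target − a_3·(cos φ, sin φ) = (-7.5002, 7.7940)
cos θ_2 = (116.9991−9²−3²)/(2·9·3) = 0.5000; θ_2 = -60.0011° (elbow-down)
β = atan2(7.7940,-7.5002) = 133.8994°; ψ = atan2(-2.5981,10.5000) = -13.8981°
θ_1 = β − ψ = 147.7975°
θ_3 = φ − θ_1 − θ_2 = -57.7964° (wrapped to (-180°,180°])

147.798 -60.001 -57.796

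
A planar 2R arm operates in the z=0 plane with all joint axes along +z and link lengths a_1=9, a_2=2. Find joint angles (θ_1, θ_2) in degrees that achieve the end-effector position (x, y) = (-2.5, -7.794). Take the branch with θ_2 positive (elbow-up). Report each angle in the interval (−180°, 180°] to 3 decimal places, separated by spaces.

-120.000 120.007

cos θ_2 = (66.9964−9²−2²)/(2·9·2) = -0.5001; θ_2 = 120.0066° (elbow-up)
β = atan2(-7.7940,-2.5000) = -107.7841°; ψ = atan2(1.7319,7.9998) = 12.2159°
θ_1 = β − ψ = -120.0000°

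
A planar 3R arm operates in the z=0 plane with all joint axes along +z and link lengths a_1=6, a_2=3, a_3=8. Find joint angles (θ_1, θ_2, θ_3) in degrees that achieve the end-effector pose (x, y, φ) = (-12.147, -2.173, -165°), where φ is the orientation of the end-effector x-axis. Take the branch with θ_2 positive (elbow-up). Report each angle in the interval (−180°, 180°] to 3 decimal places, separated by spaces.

152.653 135.002 -92.655

wrist centre = target − a_3·(cos φ, sin φ) = (-4.4196, -0.1024)
cos θ_2 = (19.5433−6²−3²)/(2·6·3) = -0.7071; θ_2 = 135.0019° (elbow-up)
β = atan2(-0.1024,-4.4196) = -178.6721°; ψ = atan2(2.1212,3.8786) = 28.6747°
θ_1 = β − ψ = -207.3468°
θ_3 = φ − θ_1 − θ_2 = -92.6551° (wrapped to (-180°,180°])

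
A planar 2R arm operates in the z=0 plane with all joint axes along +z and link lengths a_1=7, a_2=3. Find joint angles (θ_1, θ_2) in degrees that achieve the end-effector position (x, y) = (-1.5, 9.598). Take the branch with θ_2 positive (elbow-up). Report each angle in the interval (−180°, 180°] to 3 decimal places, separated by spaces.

cos θ_2 = (94.3716−7²−3²)/(2·7·3) = 0.8660; θ_2 = 30.0040° (elbow-up)
β = atan2(9.5980,-1.5000) = 98.8825°; ψ = atan2(1.5002,9.5980) = 8.8836°
θ_1 = β − ψ = 89.9989°

89.999 30.004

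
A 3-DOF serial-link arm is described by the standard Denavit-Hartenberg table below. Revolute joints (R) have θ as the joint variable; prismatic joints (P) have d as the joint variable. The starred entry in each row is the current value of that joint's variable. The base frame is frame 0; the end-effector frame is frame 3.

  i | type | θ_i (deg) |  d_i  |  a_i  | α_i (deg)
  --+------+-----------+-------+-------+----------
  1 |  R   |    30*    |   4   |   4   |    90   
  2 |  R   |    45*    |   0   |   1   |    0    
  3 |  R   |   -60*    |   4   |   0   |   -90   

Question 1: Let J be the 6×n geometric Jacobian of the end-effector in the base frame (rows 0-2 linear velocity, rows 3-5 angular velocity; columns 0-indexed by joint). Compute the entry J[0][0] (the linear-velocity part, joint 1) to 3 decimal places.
axis z_0 = ẑ; lever o_n−o_0 = (6.0765,-1.1105,4.7071)
cross product → J_v[:, 0] = (1.1105,6.0765,-0.0000)
J_ω[:, 0] = z_0
entry J[0][0] = 1.1105

1.111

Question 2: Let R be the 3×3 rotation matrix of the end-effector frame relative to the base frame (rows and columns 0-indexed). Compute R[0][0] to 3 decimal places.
End-effector x-axis (col 0 of R) = (0.8365,0.4830,-0.2588)
R[0][0] = 0.8365

0.837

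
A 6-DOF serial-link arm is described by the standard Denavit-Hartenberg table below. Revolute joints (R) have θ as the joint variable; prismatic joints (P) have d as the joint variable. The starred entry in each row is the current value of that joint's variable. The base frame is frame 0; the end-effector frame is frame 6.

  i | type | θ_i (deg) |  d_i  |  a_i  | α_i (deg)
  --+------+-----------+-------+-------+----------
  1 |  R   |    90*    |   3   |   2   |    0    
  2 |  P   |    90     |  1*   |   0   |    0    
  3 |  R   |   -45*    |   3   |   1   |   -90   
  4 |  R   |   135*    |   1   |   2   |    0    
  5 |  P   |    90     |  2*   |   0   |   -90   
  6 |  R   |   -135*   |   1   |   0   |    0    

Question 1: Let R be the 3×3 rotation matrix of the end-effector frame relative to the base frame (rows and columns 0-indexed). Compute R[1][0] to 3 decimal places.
-0.146

End-effector x-axis (col 0 of R) = (-0.8536,-0.1464,-0.5000)
R[1][0] = -0.1464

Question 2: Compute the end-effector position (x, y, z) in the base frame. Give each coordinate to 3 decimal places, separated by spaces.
-2.328 0.086 6.293

after link 1: o_1 = (0.0000, 2.0000, 3.0000)
after link 2: o_2 = (0.0000, 2.0000, 4.0000)
after link 3: o_3 = (-0.7071, 2.7071, 7.0000)
after link 4: o_4 = (-0.4142, 1.0000, 5.5858)
after link 5: o_5 = (-1.8284, -0.4142, 5.5858)
after link 6: o_6 = (-2.3284, 0.0858, 6.2929)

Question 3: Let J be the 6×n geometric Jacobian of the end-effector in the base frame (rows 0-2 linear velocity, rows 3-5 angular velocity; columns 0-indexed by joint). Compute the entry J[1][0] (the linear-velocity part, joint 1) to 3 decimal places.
-2.328

axis z_0 = ẑ; lever o_n−o_0 = (-2.3284,0.0858,6.2929)
cross product → J_v[:, 0] = (-0.0858,-2.3284,0.0000)
J_ω[:, 0] = z_0
entry J[1][0] = -2.3284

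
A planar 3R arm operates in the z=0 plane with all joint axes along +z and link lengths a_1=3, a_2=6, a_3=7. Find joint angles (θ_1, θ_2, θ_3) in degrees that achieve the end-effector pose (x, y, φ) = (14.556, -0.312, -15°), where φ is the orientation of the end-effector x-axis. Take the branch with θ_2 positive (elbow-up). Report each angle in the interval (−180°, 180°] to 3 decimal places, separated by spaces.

wrist centre = target − a_3·(cos φ, sin φ) = (7.7945, 1.4997)
cos θ_2 = (63.0037−3²−6²)/(2·3·6) = 0.5001; θ_2 = 59.9931° (elbow-up)
β = atan2(1.4997,7.7945) = 10.8911°; ψ = atan2(5.1958,6.0006) = 40.8885°
θ_1 = β − ψ = -29.9974°
θ_3 = φ − θ_1 − θ_2 = -44.9958° (wrapped to (-180°,180°])

-29.997 59.993 -44.996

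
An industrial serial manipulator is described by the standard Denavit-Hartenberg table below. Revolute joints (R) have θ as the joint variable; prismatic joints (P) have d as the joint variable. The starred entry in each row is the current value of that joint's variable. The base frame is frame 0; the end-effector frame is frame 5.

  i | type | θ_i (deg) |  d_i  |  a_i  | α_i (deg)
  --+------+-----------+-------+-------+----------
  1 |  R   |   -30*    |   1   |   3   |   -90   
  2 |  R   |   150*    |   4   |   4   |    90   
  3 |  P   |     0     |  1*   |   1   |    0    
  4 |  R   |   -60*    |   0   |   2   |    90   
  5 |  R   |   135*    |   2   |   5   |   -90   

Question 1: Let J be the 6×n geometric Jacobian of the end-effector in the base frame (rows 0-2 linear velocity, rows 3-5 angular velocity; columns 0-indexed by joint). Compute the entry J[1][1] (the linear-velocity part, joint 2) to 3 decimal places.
2.589

axis z_1 = (0.5000,0.8660,0.0000); lever o_n−o_1 = (2.2537,3.6985,-5.1780)
cross product → J_v[:, 1] = (-4.4843,2.5890,-0.1025)
J_ω[:, 1] = z_1
entry J[1][1] = 2.5890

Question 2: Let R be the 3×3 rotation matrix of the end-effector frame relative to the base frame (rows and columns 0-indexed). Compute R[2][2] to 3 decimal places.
End-effector z-axis (col 2 of R) = (0.2652,0.5540,0.7891)
R[2][2] = 0.7891

0.789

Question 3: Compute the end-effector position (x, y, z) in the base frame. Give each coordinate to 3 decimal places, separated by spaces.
after link 1: o_1 = (2.5981, -1.5000, 1.0000)
after link 2: o_2 = (1.5981, 3.6962, -1.0000)
after link 3: o_3 = (1.2811, 3.8792, -2.3660)
after link 4: o_4 = (-0.3349, 2.8122, -2.8660)
after link 5: o_5 = (4.8518, 2.1985, -4.1780)

4.852 2.198 -4.178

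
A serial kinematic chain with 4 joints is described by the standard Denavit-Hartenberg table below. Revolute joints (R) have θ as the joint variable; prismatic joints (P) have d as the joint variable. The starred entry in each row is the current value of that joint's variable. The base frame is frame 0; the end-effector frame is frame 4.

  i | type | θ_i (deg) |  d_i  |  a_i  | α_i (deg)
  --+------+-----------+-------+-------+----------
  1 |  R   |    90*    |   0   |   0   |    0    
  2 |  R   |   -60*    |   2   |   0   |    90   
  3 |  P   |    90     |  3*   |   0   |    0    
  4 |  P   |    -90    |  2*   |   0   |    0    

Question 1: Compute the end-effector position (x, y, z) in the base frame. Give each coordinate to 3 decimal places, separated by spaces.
after link 1: o_1 = (0.0000, 0.0000, 0.0000)
after link 2: o_2 = (0.0000, 0.0000, 2.0000)
after link 3: o_3 = (1.5000, -2.5981, 2.0000)
after link 4: o_4 = (2.5000, -4.3301, 2.0000)

2.500 -4.330 2.000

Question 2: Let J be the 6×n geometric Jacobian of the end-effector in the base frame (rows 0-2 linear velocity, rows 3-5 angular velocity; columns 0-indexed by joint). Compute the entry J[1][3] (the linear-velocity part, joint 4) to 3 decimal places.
prismatic axis z_3 = (0.5000,-0.8660,0.0000)
J_v[:, 3] = z_3; J_ω[:, 3] = (0,0,0)
entry J[1][3] = -0.8660

-0.866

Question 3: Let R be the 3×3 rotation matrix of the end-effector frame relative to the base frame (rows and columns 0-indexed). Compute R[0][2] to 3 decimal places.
End-effector z-axis (col 2 of R) = (0.5000,-0.8660,0.0000)
R[0][2] = 0.5000

0.500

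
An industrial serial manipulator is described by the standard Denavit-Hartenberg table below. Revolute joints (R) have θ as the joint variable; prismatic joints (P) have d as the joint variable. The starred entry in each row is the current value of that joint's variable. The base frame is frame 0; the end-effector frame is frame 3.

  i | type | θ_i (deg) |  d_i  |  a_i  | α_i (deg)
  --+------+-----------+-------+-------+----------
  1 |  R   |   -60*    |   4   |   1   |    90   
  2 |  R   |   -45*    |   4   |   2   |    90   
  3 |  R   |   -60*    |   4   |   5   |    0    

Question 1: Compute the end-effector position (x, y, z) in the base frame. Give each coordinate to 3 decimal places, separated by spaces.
0.963 -1.007 -2.010

after link 1: o_1 = (0.5000, -0.8660, 4.0000)
after link 2: o_2 = (-2.2570, -4.0908, 2.5858)
after link 3: o_3 = (0.9627, -1.0071, -2.0104)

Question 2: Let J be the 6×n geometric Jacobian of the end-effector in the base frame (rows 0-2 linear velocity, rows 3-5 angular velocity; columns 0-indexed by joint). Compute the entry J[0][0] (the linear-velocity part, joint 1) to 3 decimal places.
1.007

axis z_0 = ẑ; lever o_n−o_0 = (0.9627,-1.0071,-2.0104)
cross product → J_v[:, 0] = (1.0071,0.9627,-0.0000)
J_ω[:, 0] = z_0
entry J[0][0] = 1.0071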